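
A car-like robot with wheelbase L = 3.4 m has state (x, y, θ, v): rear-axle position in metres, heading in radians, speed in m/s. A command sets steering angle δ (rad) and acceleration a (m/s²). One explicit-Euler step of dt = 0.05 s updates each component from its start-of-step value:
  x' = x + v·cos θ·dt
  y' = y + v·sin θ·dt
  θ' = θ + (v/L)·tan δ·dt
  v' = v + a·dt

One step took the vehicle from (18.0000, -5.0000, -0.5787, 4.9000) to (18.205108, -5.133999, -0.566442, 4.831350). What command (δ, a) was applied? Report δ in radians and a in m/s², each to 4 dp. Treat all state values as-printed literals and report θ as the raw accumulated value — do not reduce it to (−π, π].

δ = 0.1685, a = -1.3730

a = (v'−v)/dt = (-0.068650)/0.05 = -1.3730
Δθ = θ'−θ = 0.012258;  (v·dt/L) = 4.9000·0.05/3.4 = 0.072059
tan δ = Δθ·L/(v·dt) = 0.170111  →  δ = 0.1685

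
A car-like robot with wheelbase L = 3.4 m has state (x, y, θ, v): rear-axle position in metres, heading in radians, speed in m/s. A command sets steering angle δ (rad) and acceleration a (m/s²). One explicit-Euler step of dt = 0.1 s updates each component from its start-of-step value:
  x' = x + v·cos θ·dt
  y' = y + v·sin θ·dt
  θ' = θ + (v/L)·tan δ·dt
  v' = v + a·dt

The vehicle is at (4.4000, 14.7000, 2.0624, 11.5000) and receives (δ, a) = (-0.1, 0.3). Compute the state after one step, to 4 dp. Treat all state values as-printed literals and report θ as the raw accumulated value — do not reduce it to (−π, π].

x' = 4.4000 + 11.5000·cos(2.0624)·0.1 = 3.8572
y' = 14.7000 + 11.5000·sin(2.0624)·0.1 = 15.7138
θ' = 2.0624 + (11.5000/3.4)·tan(-0.1)·0.1 = 2.0285
v' = 11.5000 + 0.3000·0.1 = 11.5300

(3.8572, 15.7138, 2.0285, 11.5300)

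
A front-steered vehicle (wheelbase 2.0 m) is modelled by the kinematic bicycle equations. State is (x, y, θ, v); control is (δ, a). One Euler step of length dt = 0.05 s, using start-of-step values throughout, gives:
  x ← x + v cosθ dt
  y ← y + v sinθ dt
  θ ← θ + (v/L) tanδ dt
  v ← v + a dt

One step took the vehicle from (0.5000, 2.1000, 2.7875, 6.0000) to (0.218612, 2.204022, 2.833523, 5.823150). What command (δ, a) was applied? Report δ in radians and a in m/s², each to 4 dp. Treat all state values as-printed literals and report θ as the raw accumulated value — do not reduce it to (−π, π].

δ = 0.2977, a = -3.5370

a = (v'−v)/dt = (-0.176850)/0.05 = -3.5370
Δθ = θ'−θ = 0.046023;  (v·dt/L) = 6.0000·0.05/2.0 = 0.150000
tan δ = Δθ·L/(v·dt) = 0.306820  →  δ = 0.2977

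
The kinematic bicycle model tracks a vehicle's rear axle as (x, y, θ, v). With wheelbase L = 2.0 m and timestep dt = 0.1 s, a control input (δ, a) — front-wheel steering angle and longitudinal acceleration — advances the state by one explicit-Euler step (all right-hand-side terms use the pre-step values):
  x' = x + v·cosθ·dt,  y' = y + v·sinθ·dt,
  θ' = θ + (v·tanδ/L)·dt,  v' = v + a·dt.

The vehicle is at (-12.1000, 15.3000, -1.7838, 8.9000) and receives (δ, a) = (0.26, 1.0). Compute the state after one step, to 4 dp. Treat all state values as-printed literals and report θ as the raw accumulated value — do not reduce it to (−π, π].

(-12.2881, 14.4301, -1.6654, 9.0000)

x' = -12.1000 + 8.9000·cos(-1.7838)·0.1 = -12.2881
y' = 15.3000 + 8.9000·sin(-1.7838)·0.1 = 14.4301
θ' = -1.7838 + (8.9000/2.0)·tan(0.26)·0.1 = -1.6654
v' = 8.9000 + 1.0000·0.1 = 9.0000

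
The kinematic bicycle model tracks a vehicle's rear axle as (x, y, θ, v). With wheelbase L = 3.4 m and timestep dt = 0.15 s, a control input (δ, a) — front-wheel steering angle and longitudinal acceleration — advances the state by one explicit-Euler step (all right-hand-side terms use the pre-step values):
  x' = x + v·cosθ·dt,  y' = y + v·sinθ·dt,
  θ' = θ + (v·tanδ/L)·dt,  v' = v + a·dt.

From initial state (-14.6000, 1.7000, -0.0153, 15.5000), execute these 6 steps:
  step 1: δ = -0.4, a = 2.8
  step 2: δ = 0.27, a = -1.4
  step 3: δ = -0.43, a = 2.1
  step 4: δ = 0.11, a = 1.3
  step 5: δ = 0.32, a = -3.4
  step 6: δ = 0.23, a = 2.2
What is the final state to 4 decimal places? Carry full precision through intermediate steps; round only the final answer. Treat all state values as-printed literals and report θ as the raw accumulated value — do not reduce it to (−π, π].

after step 1 (δ=-0.4, a=2.8): (-12.275272, 1.664429, -0.304416, 15.920000)
after step 2 (δ=0.27, a=-1.4): (-9.997067, 0.948659, -0.110034, 15.710000)
after step 3 (δ=-0.43, a=2.1): (-7.654818, 0.689887, -0.427899, 16.025000)
after step 4 (δ=0.11, a=1.3): (-5.467791, -0.307573, -0.349815, 16.220000)
after step 5 (δ=0.32, a=-3.4): (-3.182144, -1.141422, -0.112677, 15.710000)
after step 6 (δ=0.23, a=2.2): (-0.840587, -1.406383, 0.049605, 16.040000)

(-0.8406, -1.4064, 0.0496, 16.0400)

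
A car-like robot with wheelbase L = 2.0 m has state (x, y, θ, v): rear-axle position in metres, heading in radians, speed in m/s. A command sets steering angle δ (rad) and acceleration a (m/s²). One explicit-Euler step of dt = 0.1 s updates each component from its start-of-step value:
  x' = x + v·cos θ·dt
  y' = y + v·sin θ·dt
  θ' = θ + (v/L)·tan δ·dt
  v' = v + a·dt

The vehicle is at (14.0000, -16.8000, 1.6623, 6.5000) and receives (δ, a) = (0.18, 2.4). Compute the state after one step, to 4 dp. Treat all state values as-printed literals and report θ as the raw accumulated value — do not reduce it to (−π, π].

x' = 14.0000 + 6.5000·cos(1.6623)·0.1 = 13.9406
y' = -16.8000 + 6.5000·sin(1.6623)·0.1 = -16.1527
θ' = 1.6623 + (6.5000/2.0)·tan(0.18)·0.1 = 1.7214
v' = 6.5000 + 2.4000·0.1 = 6.7400

(13.9406, -16.1527, 1.7214, 6.7400)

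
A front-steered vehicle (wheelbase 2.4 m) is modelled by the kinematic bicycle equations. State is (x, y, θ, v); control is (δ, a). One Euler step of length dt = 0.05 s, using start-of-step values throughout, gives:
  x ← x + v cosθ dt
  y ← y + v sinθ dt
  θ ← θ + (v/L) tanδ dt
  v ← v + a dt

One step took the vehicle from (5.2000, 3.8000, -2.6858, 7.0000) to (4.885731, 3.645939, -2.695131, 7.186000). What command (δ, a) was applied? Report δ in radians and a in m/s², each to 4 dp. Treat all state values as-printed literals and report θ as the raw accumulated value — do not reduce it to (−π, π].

a = (v'−v)/dt = (0.186000)/0.05 = 3.7200
Δθ = θ'−θ = -0.009331;  (v·dt/L) = 7.0000·0.05/2.4 = 0.145833
tan δ = Δθ·L/(v·dt) = -0.063984  →  δ = -0.0639

δ = -0.0639, a = 3.7200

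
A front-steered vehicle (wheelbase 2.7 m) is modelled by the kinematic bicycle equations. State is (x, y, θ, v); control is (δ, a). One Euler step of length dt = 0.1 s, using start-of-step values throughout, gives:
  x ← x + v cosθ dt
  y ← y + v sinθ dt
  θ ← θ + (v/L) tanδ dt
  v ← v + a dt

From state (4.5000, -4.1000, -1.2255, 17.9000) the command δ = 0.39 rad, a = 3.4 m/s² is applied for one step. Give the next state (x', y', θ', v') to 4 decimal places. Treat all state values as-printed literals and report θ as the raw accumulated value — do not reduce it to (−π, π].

(5.1059, -5.7843, -0.9530, 18.2400)

x' = 4.5000 + 17.9000·cos(-1.2255)·0.1 = 5.1059
y' = -4.1000 + 17.9000·sin(-1.2255)·0.1 = -5.7843
θ' = -1.2255 + (17.9000/2.7)·tan(0.39)·0.1 = -0.9530
v' = 17.9000 + 3.4000·0.1 = 18.2400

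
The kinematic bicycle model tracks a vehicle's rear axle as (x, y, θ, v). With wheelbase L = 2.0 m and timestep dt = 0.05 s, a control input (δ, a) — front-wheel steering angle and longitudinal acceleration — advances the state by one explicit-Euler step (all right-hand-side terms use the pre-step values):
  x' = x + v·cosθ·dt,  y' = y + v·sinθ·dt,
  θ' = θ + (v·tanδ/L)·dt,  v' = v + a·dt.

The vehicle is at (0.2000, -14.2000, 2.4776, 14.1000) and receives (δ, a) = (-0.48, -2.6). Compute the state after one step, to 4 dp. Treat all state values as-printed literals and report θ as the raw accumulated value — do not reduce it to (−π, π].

(-0.3552, -13.7655, 2.2941, 13.9700)

x' = 0.2000 + 14.1000·cos(2.4776)·0.05 = -0.3552
y' = -14.2000 + 14.1000·sin(2.4776)·0.05 = -13.7655
θ' = 2.4776 + (14.1000/2.0)·tan(-0.48)·0.05 = 2.2941
v' = 14.1000 − 2.6000·0.05 = 13.9700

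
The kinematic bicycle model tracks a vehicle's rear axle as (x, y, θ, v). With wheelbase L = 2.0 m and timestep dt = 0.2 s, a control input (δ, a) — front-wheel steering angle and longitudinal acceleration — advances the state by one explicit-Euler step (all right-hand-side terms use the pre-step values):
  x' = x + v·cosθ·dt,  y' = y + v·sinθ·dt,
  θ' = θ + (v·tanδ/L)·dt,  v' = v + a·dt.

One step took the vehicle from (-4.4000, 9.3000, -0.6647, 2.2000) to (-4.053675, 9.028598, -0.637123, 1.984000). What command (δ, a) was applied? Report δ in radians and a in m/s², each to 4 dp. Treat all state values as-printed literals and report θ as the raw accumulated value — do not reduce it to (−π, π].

a = (v'−v)/dt = (-0.216000)/0.2 = -1.0800
Δθ = θ'−θ = 0.027577;  (v·dt/L) = 2.2000·0.2/2.0 = 0.220000
tan δ = Δθ·L/(v·dt) = 0.125350  →  δ = 0.1247

δ = 0.1247, a = -1.0800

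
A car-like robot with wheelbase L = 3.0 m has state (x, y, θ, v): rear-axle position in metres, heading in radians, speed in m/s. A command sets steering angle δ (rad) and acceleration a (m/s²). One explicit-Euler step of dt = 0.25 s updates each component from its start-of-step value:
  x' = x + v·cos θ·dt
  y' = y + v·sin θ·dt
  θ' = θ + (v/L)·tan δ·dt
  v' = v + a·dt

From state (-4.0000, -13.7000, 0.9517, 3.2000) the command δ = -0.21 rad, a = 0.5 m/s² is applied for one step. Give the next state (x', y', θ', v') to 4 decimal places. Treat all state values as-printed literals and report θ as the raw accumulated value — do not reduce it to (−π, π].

x' = -4.0000 + 3.2000·cos(0.9517)·0.25 = -3.5358
y' = -13.7000 + 3.2000·sin(0.9517)·0.25 = -13.0485
θ' = 0.9517 + (3.2000/3.0)·tan(-0.21)·0.25 = 0.8949
v' = 3.2000 + 0.5000·0.25 = 3.3250

(-3.5358, -13.0485, 0.8949, 3.3250)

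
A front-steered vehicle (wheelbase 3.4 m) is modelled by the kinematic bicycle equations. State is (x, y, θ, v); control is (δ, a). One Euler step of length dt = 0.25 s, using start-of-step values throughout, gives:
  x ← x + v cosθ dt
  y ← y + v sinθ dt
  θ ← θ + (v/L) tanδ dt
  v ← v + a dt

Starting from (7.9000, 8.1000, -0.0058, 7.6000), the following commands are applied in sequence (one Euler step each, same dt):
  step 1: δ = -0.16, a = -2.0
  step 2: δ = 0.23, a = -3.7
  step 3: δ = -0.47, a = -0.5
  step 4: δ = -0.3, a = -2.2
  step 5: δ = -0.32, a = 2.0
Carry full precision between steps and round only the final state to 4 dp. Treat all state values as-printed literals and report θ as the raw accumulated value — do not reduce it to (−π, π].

after step 1 (δ=-0.16, a=-2.0): (9.799968, 8.088980, -0.095983, 7.100000)
after step 2 (δ=0.23, a=-3.7): (11.566798, 7.918872, 0.026254, 6.175000)
after step 3 (δ=-0.47, a=-0.5): (13.110016, 7.959397, -0.204385, 6.050000)
after step 4 (δ=-0.3, a=-2.2): (14.591035, 7.652413, -0.341994, 5.500000)
after step 5 (δ=-0.32, a=2.0): (15.886406, 7.191284, -0.476012, 6.000000)

(15.8864, 7.1913, -0.4760, 6.0000)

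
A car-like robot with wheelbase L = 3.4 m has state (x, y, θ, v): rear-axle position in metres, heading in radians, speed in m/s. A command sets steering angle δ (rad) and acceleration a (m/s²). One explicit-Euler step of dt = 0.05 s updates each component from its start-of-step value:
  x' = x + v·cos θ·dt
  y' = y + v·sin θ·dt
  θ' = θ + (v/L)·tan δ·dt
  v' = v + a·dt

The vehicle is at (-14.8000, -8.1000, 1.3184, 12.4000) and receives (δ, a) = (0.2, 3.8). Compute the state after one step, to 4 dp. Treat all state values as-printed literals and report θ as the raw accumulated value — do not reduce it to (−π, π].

(-14.6452, -7.4996, 1.3554, 12.5900)

x' = -14.8000 + 12.4000·cos(1.3184)·0.05 = -14.6452
y' = -8.1000 + 12.4000·sin(1.3184)·0.05 = -7.4996
θ' = 1.3184 + (12.4000/3.4)·tan(0.2)·0.05 = 1.3554
v' = 12.4000 + 3.8000·0.05 = 12.5900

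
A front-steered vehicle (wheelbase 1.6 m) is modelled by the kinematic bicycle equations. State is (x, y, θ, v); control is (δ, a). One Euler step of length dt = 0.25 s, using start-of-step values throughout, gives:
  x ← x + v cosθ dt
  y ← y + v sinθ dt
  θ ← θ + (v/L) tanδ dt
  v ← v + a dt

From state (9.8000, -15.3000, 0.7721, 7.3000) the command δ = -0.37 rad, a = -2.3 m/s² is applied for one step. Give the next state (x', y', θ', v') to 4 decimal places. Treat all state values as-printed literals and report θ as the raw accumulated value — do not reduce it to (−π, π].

(11.1075, -14.0268, 0.3297, 6.7250)

x' = 9.8000 + 7.3000·cos(0.7721)·0.25 = 11.1075
y' = -15.3000 + 7.3000·sin(0.7721)·0.25 = -14.0268
θ' = 0.7721 + (7.3000/1.6)·tan(-0.37)·0.25 = 0.3297
v' = 7.3000 − 2.3000·0.25 = 6.7250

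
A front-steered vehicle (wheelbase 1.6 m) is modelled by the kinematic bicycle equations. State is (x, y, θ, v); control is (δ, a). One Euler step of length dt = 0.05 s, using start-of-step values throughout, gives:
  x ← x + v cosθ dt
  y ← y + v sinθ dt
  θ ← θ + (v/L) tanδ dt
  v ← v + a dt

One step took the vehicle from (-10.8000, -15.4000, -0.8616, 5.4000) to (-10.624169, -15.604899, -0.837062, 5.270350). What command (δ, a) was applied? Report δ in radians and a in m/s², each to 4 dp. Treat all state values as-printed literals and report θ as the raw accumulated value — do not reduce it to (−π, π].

a = (v'−v)/dt = (-0.129650)/0.05 = -2.5930
Δθ = θ'−θ = 0.024538;  (v·dt/L) = 5.4000·0.05/1.6 = 0.168750
tan δ = Δθ·L/(v·dt) = 0.145410  →  δ = 0.1444

δ = 0.1444, a = -2.5930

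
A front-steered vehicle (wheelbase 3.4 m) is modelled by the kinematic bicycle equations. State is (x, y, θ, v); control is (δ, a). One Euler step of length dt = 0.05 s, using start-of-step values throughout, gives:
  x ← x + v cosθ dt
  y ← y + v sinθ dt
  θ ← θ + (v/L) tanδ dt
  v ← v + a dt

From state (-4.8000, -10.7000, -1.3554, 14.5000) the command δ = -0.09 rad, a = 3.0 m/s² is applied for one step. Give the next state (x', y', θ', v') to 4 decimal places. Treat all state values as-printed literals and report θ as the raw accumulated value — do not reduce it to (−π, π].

x' = -4.8000 + 14.5000·cos(-1.3554)·0.05 = -4.6450
y' = -10.7000 + 14.5000·sin(-1.3554)·0.05 = -11.4082
θ' = -1.3554 + (14.5000/3.4)·tan(-0.09)·0.05 = -1.3746
v' = 14.5000 + 3.0000·0.05 = 14.6500

(-4.6450, -11.4082, -1.3746, 14.6500)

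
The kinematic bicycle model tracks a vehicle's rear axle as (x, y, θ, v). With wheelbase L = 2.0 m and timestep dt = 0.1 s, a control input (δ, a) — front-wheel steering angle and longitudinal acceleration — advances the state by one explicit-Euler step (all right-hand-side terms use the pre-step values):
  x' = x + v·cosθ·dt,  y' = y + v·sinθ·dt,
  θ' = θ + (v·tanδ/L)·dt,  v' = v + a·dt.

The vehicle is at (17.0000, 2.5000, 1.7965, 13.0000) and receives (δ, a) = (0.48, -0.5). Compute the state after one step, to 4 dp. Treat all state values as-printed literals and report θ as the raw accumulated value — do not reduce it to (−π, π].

(16.7091, 3.7670, 2.1349, 12.9500)

x' = 17.0000 + 13.0000·cos(1.7965)·0.1 = 16.7091
y' = 2.5000 + 13.0000·sin(1.7965)·0.1 = 3.7670
θ' = 1.7965 + (13.0000/2.0)·tan(0.48)·0.1 = 2.1349
v' = 13.0000 − 0.5000·0.1 = 12.9500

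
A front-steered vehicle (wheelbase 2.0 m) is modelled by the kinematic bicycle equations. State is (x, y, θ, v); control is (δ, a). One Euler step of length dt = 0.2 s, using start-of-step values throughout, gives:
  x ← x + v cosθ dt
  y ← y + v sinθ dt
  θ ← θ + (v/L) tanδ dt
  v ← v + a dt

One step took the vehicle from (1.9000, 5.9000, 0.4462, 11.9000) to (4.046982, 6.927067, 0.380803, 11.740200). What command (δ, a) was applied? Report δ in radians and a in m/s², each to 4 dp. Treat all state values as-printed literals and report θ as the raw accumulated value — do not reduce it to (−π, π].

a = (v'−v)/dt = (-0.159800)/0.2 = -0.7990
Δθ = θ'−θ = -0.065397;  (v·dt/L) = 11.9000·0.2/2.0 = 1.190000
tan δ = Δθ·L/(v·dt) = -0.054955  →  δ = -0.0549

δ = -0.0549, a = -0.7990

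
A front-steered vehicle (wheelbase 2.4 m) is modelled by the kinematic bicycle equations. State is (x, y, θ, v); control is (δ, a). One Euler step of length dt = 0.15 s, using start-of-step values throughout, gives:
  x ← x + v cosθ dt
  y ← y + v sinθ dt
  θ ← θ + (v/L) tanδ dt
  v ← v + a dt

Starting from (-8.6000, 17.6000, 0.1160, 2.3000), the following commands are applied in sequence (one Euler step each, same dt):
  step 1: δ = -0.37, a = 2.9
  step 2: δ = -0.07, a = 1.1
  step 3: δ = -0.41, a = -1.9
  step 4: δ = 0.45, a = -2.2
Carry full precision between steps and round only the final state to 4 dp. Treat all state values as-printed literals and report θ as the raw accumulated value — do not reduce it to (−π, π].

(-7.0213, 17.6736, 0.0484, 2.2850)

after step 1 (δ=-0.37, a=2.9): (-8.257319, 17.639930, 0.060245, 2.735000)
after step 2 (δ=-0.07, a=1.1): (-7.847813, 17.664631, 0.048259, 2.900000)
after step 3 (δ=-0.41, a=-1.9): (-7.413319, 17.685615, -0.030517, 2.615000)
after step 4 (δ=0.45, a=-2.2): (-7.021252, 17.673647, 0.048432, 2.285000)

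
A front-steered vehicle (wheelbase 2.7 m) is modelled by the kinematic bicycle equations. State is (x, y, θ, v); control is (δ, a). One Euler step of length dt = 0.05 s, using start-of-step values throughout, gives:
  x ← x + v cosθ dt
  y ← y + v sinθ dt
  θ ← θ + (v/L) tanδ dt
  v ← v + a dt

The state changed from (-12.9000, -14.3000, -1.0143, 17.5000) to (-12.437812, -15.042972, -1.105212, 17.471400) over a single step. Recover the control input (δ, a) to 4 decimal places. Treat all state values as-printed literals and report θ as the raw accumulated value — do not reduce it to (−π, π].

δ = -0.2735, a = -0.5720

a = (v'−v)/dt = (-0.028600)/0.05 = -0.5720
Δθ = θ'−θ = -0.090912;  (v·dt/L) = 17.5000·0.05/2.7 = 0.324074
tan δ = Δθ·L/(v·dt) = -0.280528  →  δ = -0.2735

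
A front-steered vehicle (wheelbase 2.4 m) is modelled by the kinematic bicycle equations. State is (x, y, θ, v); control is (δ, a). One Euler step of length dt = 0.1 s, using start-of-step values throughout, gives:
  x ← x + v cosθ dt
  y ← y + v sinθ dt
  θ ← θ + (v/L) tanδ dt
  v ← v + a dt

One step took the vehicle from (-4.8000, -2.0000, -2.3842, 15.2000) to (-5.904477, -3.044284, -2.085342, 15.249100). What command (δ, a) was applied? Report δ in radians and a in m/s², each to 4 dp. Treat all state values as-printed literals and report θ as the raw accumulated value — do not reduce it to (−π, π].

δ = 0.4409, a = 0.4910

a = (v'−v)/dt = (0.049100)/0.1 = 0.4910
Δθ = θ'−θ = 0.298858;  (v·dt/L) = 15.2000·0.1/2.4 = 0.633333
tan δ = Δθ·L/(v·dt) = 0.471881  →  δ = 0.4409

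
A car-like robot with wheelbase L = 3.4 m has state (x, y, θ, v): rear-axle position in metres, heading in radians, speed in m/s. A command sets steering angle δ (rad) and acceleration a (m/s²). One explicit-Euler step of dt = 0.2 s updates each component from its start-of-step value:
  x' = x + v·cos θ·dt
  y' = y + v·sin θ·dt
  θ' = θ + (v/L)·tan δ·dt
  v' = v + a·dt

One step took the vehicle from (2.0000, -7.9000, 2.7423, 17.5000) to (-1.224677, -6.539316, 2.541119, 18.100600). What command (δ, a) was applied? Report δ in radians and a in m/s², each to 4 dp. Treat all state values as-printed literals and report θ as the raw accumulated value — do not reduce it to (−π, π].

δ = -0.1930, a = 3.0030

a = (v'−v)/dt = (0.600600)/0.2 = 3.0030
Δθ = θ'−θ = -0.201181;  (v·dt/L) = 17.5000·0.2/3.4 = 1.029412
tan δ = Δθ·L/(v·dt) = -0.195433  →  δ = -0.1930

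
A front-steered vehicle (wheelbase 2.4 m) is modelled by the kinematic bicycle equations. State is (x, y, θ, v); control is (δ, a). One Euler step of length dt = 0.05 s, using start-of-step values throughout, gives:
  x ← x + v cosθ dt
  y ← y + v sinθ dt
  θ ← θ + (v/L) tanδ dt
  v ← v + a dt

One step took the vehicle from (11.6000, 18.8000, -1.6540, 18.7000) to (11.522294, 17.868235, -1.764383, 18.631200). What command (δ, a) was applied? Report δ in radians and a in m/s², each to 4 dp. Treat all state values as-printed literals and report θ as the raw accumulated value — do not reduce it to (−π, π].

δ = -0.2761, a = -1.3760

a = (v'−v)/dt = (-0.068800)/0.05 = -1.3760
Δθ = θ'−θ = -0.110383;  (v·dt/L) = 18.7000·0.05/2.4 = 0.389583
tan δ = Δθ·L/(v·dt) = -0.283336  →  δ = -0.2761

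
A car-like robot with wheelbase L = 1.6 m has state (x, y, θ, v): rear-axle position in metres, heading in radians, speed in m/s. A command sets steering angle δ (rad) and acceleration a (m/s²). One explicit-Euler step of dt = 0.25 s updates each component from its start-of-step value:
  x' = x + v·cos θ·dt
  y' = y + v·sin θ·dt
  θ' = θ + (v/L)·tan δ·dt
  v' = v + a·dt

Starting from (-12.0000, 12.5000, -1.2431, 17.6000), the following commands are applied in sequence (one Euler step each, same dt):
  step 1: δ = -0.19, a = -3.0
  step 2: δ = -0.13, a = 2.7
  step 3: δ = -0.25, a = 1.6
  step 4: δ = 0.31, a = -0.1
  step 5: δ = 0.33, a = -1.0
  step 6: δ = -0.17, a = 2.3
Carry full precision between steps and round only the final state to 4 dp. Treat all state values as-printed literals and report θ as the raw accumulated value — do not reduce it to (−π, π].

after step 1 (δ=-0.19, a=-3.0): (-10.583804, 8.334140, -1.771980, 16.850000)
after step 2 (δ=-0.13, a=2.7): (-11.425583, 4.206603, -2.116186, 17.525000)
after step 3 (δ=-0.25, a=1.6): (-13.698363, 0.460963, -2.815384, 17.925000)
after step 4 (δ=0.31, a=-0.1): (-17.943291, -0.975070, -1.918217, 17.900000)
after step 5 (δ=0.33, a=-1.0): (-19.466911, -5.182706, -0.960218, 17.650000)
after step 6 (δ=-0.17, a=2.3): (-16.937042, -8.797941, -1.433615, 18.225000)

(-16.9370, -8.7979, -1.4336, 18.2250)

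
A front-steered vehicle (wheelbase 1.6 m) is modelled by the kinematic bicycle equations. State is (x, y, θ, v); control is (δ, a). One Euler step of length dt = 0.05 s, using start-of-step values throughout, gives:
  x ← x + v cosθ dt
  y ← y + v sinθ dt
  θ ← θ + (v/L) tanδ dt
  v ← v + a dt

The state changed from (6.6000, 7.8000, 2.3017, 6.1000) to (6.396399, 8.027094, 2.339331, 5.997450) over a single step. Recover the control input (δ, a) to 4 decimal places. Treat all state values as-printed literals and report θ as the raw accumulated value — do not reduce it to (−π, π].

a = (v'−v)/dt = (-0.102550)/0.05 = -2.0510
Δθ = θ'−θ = 0.037631;  (v·dt/L) = 6.1000·0.05/1.6 = 0.190625
tan δ = Δθ·L/(v·dt) = 0.197409  →  δ = 0.1949

δ = 0.1949, a = -2.0510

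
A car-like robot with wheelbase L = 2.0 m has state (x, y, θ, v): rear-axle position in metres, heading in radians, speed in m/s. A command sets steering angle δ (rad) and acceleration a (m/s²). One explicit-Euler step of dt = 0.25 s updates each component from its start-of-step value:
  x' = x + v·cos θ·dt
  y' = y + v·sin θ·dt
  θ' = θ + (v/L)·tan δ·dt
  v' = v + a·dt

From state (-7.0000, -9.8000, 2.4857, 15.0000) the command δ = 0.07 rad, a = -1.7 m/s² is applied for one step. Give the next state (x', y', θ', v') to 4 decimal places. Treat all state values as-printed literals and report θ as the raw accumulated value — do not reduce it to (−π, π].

(-9.9719, -7.5130, 2.6172, 14.5750)

x' = -7.0000 + 15.0000·cos(2.4857)·0.25 = -9.9719
y' = -9.8000 + 15.0000·sin(2.4857)·0.25 = -7.5130
θ' = 2.4857 + (15.0000/2.0)·tan(0.07)·0.25 = 2.6172
v' = 15.0000 − 1.7000·0.25 = 14.5750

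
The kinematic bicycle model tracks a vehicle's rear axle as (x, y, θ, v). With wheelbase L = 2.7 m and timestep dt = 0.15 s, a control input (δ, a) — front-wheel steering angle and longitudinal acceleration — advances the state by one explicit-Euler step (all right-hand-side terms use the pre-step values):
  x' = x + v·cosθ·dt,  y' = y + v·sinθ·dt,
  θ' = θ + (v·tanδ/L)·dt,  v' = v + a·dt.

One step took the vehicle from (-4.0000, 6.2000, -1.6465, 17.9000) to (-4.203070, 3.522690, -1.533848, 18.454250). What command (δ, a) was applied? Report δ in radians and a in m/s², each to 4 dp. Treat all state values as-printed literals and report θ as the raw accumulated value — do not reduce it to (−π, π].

δ = 0.1128, a = 3.6950

a = (v'−v)/dt = (0.554250)/0.15 = 3.6950
Δθ = θ'−θ = 0.112652;  (v·dt/L) = 17.9000·0.15/2.7 = 0.994444
tan δ = Δθ·L/(v·dt) = 0.113281  →  δ = 0.1128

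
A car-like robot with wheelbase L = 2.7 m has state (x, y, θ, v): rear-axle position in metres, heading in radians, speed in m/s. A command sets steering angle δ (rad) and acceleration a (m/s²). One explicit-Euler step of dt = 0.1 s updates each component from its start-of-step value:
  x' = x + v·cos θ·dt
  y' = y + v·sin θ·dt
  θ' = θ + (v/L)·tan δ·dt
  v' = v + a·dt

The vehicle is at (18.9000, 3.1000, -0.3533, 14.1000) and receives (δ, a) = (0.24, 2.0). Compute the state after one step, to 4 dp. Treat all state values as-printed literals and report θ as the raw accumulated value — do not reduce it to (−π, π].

x' = 18.9000 + 14.1000·cos(-0.3533)·0.1 = 20.2229
y' = 3.1000 + 14.1000·sin(-0.3533)·0.1 = 2.6121
θ' = -0.3533 + (14.1000/2.7)·tan(0.24)·0.1 = -0.2255
v' = 14.1000 + 2.0000·0.1 = 14.3000

(20.2229, 2.6121, -0.2255, 14.3000)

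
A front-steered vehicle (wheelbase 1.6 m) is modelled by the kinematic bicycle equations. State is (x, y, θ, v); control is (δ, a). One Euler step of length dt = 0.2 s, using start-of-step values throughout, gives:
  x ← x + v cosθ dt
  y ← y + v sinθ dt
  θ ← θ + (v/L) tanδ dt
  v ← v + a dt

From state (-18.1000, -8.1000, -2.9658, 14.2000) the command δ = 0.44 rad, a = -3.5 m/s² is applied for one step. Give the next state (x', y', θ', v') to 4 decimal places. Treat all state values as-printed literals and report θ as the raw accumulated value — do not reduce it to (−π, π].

(-20.8962, -8.5967, -2.1302, 13.5000)

x' = -18.1000 + 14.2000·cos(-2.9658)·0.2 = -20.8962
y' = -8.1000 + 14.2000·sin(-2.9658)·0.2 = -8.5967
θ' = -2.9658 + (14.2000/1.6)·tan(0.44)·0.2 = -2.1302
v' = 14.2000 − 3.5000·0.2 = 13.5000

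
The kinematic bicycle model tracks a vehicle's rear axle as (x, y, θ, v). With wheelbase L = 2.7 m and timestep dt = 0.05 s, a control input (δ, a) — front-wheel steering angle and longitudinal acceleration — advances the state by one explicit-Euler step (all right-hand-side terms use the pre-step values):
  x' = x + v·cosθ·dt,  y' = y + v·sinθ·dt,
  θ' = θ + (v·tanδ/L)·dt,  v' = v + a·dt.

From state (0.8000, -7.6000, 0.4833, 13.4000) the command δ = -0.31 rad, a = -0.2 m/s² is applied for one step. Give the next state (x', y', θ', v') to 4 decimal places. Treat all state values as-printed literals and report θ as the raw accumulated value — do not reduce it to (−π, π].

x' = 0.8000 + 13.4000·cos(0.4833)·0.05 = 1.3933
y' = -7.6000 + 13.4000·sin(0.4833)·0.05 = -7.2886
θ' = 0.4833 + (13.4000/2.7)·tan(-0.31)·0.05 = 0.4038
v' = 13.4000 − 0.2000·0.05 = 13.3900

(1.3933, -7.2886, 0.4038, 13.3900)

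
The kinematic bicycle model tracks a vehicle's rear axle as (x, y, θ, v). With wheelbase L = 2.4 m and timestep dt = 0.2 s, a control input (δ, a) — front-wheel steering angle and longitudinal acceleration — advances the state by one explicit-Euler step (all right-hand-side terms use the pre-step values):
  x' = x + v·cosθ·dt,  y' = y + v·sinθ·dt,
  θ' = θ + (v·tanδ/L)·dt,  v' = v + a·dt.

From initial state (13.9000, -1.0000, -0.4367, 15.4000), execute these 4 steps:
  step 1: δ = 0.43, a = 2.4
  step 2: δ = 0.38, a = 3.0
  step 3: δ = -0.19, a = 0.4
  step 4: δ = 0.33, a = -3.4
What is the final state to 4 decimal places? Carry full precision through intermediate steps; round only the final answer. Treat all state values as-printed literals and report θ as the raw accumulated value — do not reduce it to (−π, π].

after step 1 (δ=0.43, a=2.4): (16.690949, -2.302691, 0.151864, 15.880000)
after step 2 (δ=0.38, a=3.0): (19.830396, -1.822223, 0.680420, 16.480000)
after step 3 (δ=-0.19, a=0.4): (22.392406, 0.251354, 0.416301, 16.560000)
after step 4 (δ=0.33, a=-3.4): (25.421532, 1.590660, 0.888985, 15.880000)

(25.4215, 1.5907, 0.8890, 15.8800)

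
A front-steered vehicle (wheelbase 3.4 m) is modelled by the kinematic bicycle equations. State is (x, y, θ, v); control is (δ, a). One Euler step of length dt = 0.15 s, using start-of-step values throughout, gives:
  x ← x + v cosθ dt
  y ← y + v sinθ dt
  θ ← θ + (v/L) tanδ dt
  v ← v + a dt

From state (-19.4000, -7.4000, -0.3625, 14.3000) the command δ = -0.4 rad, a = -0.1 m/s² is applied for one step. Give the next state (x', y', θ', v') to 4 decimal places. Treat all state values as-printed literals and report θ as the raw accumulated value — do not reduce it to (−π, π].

(-17.3944, -8.1606, -0.6292, 14.2850)

x' = -19.4000 + 14.3000·cos(-0.3625)·0.15 = -17.3944
y' = -7.4000 + 14.3000·sin(-0.3625)·0.15 = -8.1606
θ' = -0.3625 + (14.3000/3.4)·tan(-0.4)·0.15 = -0.6292
v' = 14.3000 − 0.1000·0.15 = 14.2850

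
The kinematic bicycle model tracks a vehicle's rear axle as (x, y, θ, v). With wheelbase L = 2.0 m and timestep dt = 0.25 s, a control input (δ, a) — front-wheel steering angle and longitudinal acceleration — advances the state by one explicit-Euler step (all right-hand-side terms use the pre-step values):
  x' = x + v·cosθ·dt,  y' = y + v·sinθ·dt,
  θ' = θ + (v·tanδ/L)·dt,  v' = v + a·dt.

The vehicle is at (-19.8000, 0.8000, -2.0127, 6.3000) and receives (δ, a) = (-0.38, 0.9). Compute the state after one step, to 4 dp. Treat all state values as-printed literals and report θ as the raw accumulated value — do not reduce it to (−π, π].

x' = -19.8000 + 6.3000·cos(-2.0127)·0.25 = -20.4736
y' = 0.8000 + 6.3000·sin(-2.0127)·0.25 = -0.6237
θ' = -2.0127 + (6.3000/2.0)·tan(-0.38)·0.25 = -2.3272
v' = 6.3000 + 0.9000·0.25 = 6.5250

(-20.4736, -0.6237, -2.3272, 6.5250)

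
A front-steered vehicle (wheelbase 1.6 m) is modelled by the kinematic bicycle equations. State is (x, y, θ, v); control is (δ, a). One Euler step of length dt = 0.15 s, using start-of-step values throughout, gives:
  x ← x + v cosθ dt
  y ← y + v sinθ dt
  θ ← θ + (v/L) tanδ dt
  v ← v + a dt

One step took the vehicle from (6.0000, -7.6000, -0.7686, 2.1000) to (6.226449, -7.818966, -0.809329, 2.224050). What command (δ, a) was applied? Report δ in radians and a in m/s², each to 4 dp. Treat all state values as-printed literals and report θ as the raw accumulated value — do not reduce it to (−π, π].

a = (v'−v)/dt = (0.124050)/0.15 = 0.8270
Δθ = θ'−θ = -0.040729;  (v·dt/L) = 2.1000·0.15/1.6 = 0.196875
tan δ = Δθ·L/(v·dt) = -0.206877  →  δ = -0.2040

δ = -0.2040, a = 0.8270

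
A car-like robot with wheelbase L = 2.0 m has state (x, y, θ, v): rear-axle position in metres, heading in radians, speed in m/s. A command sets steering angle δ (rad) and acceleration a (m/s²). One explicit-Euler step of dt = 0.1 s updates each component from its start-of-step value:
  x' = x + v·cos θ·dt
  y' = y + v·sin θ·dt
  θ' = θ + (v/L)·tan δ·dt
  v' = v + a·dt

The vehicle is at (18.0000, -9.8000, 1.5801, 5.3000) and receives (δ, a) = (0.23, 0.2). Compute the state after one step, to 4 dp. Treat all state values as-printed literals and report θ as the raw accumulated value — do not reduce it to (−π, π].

(17.9951, -9.2700, 1.6421, 5.3200)

x' = 18.0000 + 5.3000·cos(1.5801)·0.1 = 17.9951
y' = -9.8000 + 5.3000·sin(1.5801)·0.1 = -9.2700
θ' = 1.5801 + (5.3000/2.0)·tan(0.23)·0.1 = 1.6421
v' = 5.3000 + 0.2000·0.1 = 5.3200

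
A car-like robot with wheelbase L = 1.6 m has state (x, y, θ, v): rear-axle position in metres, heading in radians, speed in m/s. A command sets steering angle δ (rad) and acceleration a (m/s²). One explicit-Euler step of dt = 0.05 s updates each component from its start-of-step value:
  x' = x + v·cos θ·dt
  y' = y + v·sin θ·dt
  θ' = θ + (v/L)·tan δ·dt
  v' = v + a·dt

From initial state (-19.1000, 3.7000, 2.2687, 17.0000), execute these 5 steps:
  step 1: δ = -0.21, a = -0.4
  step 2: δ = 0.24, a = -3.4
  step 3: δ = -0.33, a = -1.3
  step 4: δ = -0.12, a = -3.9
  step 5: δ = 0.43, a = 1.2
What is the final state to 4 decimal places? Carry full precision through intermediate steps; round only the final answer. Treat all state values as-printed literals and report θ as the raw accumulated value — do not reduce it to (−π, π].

after step 1 (δ=-0.21, a=-0.4): (-19.646221, 4.351262, 2.155468, 16.980000)
after step 2 (δ=0.24, a=-3.4): (-20.114806, 5.059238, 2.285321, 16.810000)
after step 3 (δ=-0.33, a=-1.3): (-20.665551, 5.694156, 2.105388, 16.745000)
after step 4 (δ=-0.12, a=-3.9): (-21.092121, 6.414590, 2.042291, 16.550000)
after step 5 (δ=0.43, a=1.2): (-21.467987, 7.151801, 2.279484, 16.610000)

(-21.4680, 7.1518, 2.2795, 16.6100)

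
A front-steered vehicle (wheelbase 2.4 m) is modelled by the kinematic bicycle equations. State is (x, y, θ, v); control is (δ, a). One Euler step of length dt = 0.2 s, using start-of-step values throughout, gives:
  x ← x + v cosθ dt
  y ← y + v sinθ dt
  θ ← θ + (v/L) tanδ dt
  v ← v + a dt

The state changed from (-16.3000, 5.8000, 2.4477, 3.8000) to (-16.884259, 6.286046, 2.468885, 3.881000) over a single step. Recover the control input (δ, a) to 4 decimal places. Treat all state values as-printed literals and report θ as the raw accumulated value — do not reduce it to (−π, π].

δ = 0.0668, a = 0.4050

a = (v'−v)/dt = (0.081000)/0.2 = 0.4050
Δθ = θ'−θ = 0.021185;  (v·dt/L) = 3.8000·0.2/2.4 = 0.316667
tan δ = Δθ·L/(v·dt) = 0.066900  →  δ = 0.0668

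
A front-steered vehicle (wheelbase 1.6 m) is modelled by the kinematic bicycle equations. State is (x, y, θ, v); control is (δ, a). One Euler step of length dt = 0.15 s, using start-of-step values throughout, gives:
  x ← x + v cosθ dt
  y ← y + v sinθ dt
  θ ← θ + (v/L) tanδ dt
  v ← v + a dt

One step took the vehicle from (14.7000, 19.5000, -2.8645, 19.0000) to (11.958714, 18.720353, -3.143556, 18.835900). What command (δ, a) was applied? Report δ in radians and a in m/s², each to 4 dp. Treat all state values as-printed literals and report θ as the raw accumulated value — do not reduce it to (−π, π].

δ = -0.1554, a = -1.0940

a = (v'−v)/dt = (-0.164100)/0.15 = -1.0940
Δθ = θ'−θ = -0.279056;  (v·dt/L) = 19.0000·0.15/1.6 = 1.781250
tan δ = Δθ·L/(v·dt) = -0.156663  →  δ = -0.1554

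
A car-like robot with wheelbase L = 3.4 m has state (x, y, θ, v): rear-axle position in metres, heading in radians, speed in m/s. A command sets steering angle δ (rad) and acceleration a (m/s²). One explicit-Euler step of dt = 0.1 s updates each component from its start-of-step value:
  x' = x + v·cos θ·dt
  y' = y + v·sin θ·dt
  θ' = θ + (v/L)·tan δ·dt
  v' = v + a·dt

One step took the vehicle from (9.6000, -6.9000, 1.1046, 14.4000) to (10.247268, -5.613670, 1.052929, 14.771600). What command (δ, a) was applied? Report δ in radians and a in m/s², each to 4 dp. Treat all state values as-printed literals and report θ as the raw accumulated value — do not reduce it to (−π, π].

δ = -0.1214, a = 3.7160

a = (v'−v)/dt = (0.371600)/0.1 = 3.7160
Δθ = θ'−θ = -0.051671;  (v·dt/L) = 14.4000·0.1/3.4 = 0.423529
tan δ = Δθ·L/(v·dt) = -0.122001  →  δ = -0.1214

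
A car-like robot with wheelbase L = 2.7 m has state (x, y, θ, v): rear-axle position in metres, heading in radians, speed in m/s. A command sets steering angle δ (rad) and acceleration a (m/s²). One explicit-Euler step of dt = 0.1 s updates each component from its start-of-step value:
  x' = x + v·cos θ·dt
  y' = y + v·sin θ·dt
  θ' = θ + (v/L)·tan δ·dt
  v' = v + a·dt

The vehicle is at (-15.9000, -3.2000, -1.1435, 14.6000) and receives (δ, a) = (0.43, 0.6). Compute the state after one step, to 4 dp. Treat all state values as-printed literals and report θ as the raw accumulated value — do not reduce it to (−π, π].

x' = -15.9000 + 14.6000·cos(-1.1435)·0.1 = -15.2950
y' = -3.2000 + 14.6000·sin(-1.1435)·0.1 = -4.5287
θ' = -1.1435 + (14.6000/2.7)·tan(0.43)·0.1 = -0.8955
v' = 14.6000 + 0.6000·0.1 = 14.6600

(-15.2950, -4.5287, -0.8955, 14.6600)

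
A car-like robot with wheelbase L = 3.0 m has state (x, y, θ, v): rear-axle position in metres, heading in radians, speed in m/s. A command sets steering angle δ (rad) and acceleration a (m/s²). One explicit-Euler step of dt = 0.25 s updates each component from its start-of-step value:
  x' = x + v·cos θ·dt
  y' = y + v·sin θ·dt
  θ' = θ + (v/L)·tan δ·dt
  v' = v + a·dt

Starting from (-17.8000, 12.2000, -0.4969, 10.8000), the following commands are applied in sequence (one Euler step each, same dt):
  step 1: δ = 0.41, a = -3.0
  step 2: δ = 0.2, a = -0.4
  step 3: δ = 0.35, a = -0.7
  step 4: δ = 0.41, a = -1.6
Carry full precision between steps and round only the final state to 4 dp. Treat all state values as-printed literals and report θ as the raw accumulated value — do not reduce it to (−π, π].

after step 1 (δ=0.41, a=-3.0): (-15.426526, 10.912903, -0.105732, 10.050000)
after step 2 (δ=0.2, a=-0.4): (-12.928057, 10.647746, 0.064038, 9.950000)
after step 3 (δ=0.35, a=-0.7): (-10.445655, 10.806931, 0.366707, 9.775000)
after step 4 (δ=0.41, a=-1.6): (-8.164383, 11.683122, 0.720751, 9.375000)

(-8.1644, 11.6831, 0.7208, 9.3750)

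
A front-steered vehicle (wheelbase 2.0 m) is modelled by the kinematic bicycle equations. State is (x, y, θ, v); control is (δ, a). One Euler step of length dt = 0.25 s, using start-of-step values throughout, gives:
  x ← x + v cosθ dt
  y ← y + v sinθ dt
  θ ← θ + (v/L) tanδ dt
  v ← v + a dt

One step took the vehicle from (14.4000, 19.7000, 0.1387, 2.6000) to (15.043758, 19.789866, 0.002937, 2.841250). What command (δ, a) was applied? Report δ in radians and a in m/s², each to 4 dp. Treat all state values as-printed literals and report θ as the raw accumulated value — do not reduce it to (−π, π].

δ = -0.3957, a = 0.9650

a = (v'−v)/dt = (0.241250)/0.25 = 0.9650
Δθ = θ'−θ = -0.135763;  (v·dt/L) = 2.6000·0.25/2.0 = 0.325000
tan δ = Δθ·L/(v·dt) = -0.417732  →  δ = -0.3957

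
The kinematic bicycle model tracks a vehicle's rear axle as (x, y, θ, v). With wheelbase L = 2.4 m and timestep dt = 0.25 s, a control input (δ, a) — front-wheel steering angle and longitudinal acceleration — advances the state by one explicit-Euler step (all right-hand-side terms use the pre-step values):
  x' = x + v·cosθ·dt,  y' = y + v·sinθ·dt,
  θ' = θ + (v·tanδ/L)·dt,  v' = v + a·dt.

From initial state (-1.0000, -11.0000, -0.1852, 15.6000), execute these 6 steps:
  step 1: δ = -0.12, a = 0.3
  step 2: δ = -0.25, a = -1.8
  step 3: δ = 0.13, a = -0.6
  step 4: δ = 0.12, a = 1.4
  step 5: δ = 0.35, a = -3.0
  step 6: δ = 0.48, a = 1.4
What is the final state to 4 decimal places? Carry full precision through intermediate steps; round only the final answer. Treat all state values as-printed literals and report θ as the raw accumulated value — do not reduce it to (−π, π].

after step 1 (δ=-0.12, a=0.3): (2.833308, -11.718158, -0.381141, 15.675000)
after step 2 (δ=-0.25, a=-1.8): (6.470851, -13.175856, -0.798067, 15.225000)
after step 3 (δ=0.13, a=-0.6): (9.127964, -15.901161, -0.590726, 15.075000)
after step 4 (δ=0.12, a=1.4): (12.258049, -18.000219, -0.401378, 15.425000)
after step 5 (δ=0.35, a=-3.0): (15.807817, -19.506808, 0.185139, 14.675000)
after step 6 (δ=0.48, a=1.4): (19.413871, -18.831454, 0.980968, 15.025000)

(19.4139, -18.8315, 0.9810, 15.0250)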